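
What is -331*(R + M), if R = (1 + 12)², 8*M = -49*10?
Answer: -142661/4 ≈ -35665.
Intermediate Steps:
M = -245/4 (M = (-49*10)/8 = (⅛)*(-490) = -245/4 ≈ -61.250)
R = 169 (R = 13² = 169)
-331*(R + M) = -331*(169 - 245/4) = -331*431/4 = -142661/4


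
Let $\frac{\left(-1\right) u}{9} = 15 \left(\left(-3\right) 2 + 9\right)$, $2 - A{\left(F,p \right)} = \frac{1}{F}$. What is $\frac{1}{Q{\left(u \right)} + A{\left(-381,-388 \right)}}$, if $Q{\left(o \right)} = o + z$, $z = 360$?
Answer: $- \frac{381}{16382} \approx -0.023257$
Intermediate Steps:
$A{\left(F,p \right)} = 2 - \frac{1}{F}$
$u = -405$ ($u = - 9 \cdot 15 \left(\left(-3\right) 2 + 9\right) = - 9 \cdot 15 \left(-6 + 9\right) = - 9 \cdot 15 \cdot 3 = \left(-9\right) 45 = -405$)
$Q{\left(o \right)} = 360 + o$ ($Q{\left(o \right)} = o + 360 = 360 + o$)
$\frac{1}{Q{\left(u \right)} + A{\left(-381,-388 \right)}} = \frac{1}{\left(360 - 405\right) + \left(2 - \frac{1}{-381}\right)} = \frac{1}{-45 + \left(2 - - \frac{1}{381}\right)} = \frac{1}{-45 + \left(2 + \frac{1}{381}\right)} = \frac{1}{-45 + \frac{763}{381}} = \frac{1}{- \frac{16382}{381}} = - \frac{381}{16382}$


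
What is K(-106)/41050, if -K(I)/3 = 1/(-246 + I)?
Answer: 3/14449600 ≈ 2.0762e-7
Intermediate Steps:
K(I) = -3/(-246 + I)
K(-106)/41050 = -3/(-246 - 106)/41050 = -3/(-352)*(1/41050) = -3*(-1/352)*(1/41050) = (3/352)*(1/41050) = 3/14449600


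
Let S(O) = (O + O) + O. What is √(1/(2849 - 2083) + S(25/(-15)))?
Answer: I*√2933014/766 ≈ 2.2358*I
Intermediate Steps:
S(O) = 3*O (S(O) = 2*O + O = 3*O)
√(1/(2849 - 2083) + S(25/(-15))) = √(1/(2849 - 2083) + 3*(25/(-15))) = √(1/766 + 3*(25*(-1/15))) = √(1/766 + 3*(-5/3)) = √(1/766 - 5) = √(-3829/766) = I*√2933014/766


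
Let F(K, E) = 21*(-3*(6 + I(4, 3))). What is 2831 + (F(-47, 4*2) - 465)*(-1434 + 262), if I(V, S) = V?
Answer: 1286171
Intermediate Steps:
F(K, E) = -630 (F(K, E) = 21*(-3*(6 + 4)) = 21*(-3*10) = 21*(-30) = -630)
2831 + (F(-47, 4*2) - 465)*(-1434 + 262) = 2831 + (-630 - 465)*(-1434 + 262) = 2831 - 1095*(-1172) = 2831 + 1283340 = 1286171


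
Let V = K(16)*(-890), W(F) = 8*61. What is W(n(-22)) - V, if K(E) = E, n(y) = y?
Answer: 14728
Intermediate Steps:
W(F) = 488
V = -14240 (V = 16*(-890) = -14240)
W(n(-22)) - V = 488 - 1*(-14240) = 488 + 14240 = 14728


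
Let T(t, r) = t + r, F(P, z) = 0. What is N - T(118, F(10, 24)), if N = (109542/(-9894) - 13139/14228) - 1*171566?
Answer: -4028326627655/23461972 ≈ -1.7170e+5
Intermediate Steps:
N = -4025558114959/23461972 (N = (109542*(-1/9894) - 13139*1/14228) - 171566 = (-18257/1649 - 13139/14228) - 171566 = -281426807/23461972 - 171566 = -4025558114959/23461972 ≈ -1.7158e+5)
T(t, r) = r + t
N - T(118, F(10, 24)) = -4025558114959/23461972 - (0 + 118) = -4025558114959/23461972 - 1*118 = -4025558114959/23461972 - 118 = -4028326627655/23461972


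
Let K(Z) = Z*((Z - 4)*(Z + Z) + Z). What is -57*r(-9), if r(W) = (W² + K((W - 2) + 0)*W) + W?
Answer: -1804221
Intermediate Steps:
K(Z) = Z*(Z + 2*Z*(-4 + Z)) (K(Z) = Z*((-4 + Z)*(2*Z) + Z) = Z*(2*Z*(-4 + Z) + Z) = Z*(Z + 2*Z*(-4 + Z)))
r(W) = W + W² + W*(-2 + W)²*(-11 + 2*W) (r(W) = (W² + (((W - 2) + 0)²*(-7 + 2*((W - 2) + 0)))*W) + W = (W² + (((-2 + W) + 0)²*(-7 + 2*((-2 + W) + 0)))*W) + W = (W² + ((-2 + W)²*(-7 + 2*(-2 + W)))*W) + W = (W² + ((-2 + W)²*(-7 + (-4 + 2*W)))*W) + W = (W² + ((-2 + W)²*(-11 + 2*W))*W) + W = (W² + W*(-2 + W)²*(-11 + 2*W)) + W = W + W² + W*(-2 + W)²*(-11 + 2*W))
-57*r(-9) = -(-513)*(1 - 9 + (-2 - 9)²*(-11 + 2*(-9))) = -(-513)*(1 - 9 + (-11)²*(-11 - 18)) = -(-513)*(1 - 9 + 121*(-29)) = -(-513)*(1 - 9 - 3509) = -(-513)*(-3517) = -57*31653 = -1804221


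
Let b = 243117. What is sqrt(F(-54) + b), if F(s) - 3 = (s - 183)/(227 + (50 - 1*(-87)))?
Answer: 3*sqrt(894787257)/182 ≈ 493.07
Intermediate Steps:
F(s) = 909/364 + s/364 (F(s) = 3 + (s - 183)/(227 + (50 - 1*(-87))) = 3 + (-183 + s)/(227 + (50 + 87)) = 3 + (-183 + s)/(227 + 137) = 3 + (-183 + s)/364 = 3 + (-183 + s)*(1/364) = 3 + (-183/364 + s/364) = 909/364 + s/364)
sqrt(F(-54) + b) = sqrt((909/364 + (1/364)*(-54)) + 243117) = sqrt((909/364 - 27/182) + 243117) = sqrt(855/364 + 243117) = sqrt(88495443/364) = 3*sqrt(894787257)/182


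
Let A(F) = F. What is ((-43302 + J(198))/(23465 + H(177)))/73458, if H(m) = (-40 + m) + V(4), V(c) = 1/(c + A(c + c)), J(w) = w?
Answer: -28736/1155841225 ≈ -2.4862e-5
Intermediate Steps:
V(c) = 1/(3*c) (V(c) = 1/(c + (c + c)) = 1/(c + 2*c) = 1/(3*c))
H(m) = -479/12 + m (H(m) = (-40 + m) + (⅓)/4 = (-40 + m) + (⅓)*(¼) = (-40 + m) + 1/12 = -479/12 + m)
((-43302 + J(198))/(23465 + H(177)))/73458 = ((-43302 + 198)/(23465 + (-479/12 + 177)))/73458 = -43104/(23465 + 1645/12)*(1/73458) = -43104/283225/12*(1/73458) = -43104*12/283225*(1/73458) = -517248/283225*1/73458 = -28736/1155841225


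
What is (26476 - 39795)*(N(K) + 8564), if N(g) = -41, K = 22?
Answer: -113517837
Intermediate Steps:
(26476 - 39795)*(N(K) + 8564) = (26476 - 39795)*(-41 + 8564) = -13319*8523 = -113517837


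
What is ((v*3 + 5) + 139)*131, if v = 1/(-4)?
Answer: 75063/4 ≈ 18766.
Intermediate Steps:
v = -¼ ≈ -0.25000
((v*3 + 5) + 139)*131 = ((-¼*3 + 5) + 139)*131 = ((-¾ + 5) + 139)*131 = (17/4 + 139)*131 = (573/4)*131 = 75063/4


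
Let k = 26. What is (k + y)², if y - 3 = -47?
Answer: 324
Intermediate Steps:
y = -44 (y = 3 - 47 = -44)
(k + y)² = (26 - 44)² = (-18)² = 324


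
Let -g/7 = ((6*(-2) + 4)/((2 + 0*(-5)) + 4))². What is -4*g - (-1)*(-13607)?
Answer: -122015/9 ≈ -13557.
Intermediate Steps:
g = -112/9 (g = -7*(6*(-2) + 4)²/((2 + 0*(-5)) + 4)² = -7*(-12 + 4)²/((2 + 0) + 4)² = -7*64/(2 + 4)² = -7*(-8/6)² = -7*(-8*⅙)² = -7*(-4/3)² = -7*16/9 = -112/9 ≈ -12.444)
-4*g - (-1)*(-13607) = -4*(-112/9) - (-1)*(-13607) = 448/9 - 1*13607 = 448/9 - 13607 = -122015/9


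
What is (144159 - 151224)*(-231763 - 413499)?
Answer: 4558776030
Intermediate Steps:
(144159 - 151224)*(-231763 - 413499) = -7065*(-645262) = 4558776030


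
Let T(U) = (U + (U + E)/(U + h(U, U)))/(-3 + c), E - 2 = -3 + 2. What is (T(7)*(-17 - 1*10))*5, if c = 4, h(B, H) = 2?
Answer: -1065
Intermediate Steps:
E = 1 (E = 2 + (-3 + 2) = 2 - 1 = 1)
T(U) = U + (1 + U)/(2 + U) (T(U) = (U + (U + 1)/(U + 2))/(-3 + 4) = (U + (1 + U)/(2 + U))/1 = (U + (1 + U)/(2 + U))*1 = U + (1 + U)/(2 + U))
(T(7)*(-17 - 1*10))*5 = (((1 + 7² + 3*7)/(2 + 7))*(-17 - 1*10))*5 = (((1 + 49 + 21)/9)*(-17 - 10))*5 = (((⅑)*71)*(-27))*5 = ((71/9)*(-27))*5 = -213*5 = -1065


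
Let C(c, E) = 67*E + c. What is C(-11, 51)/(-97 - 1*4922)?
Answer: -3406/5019 ≈ -0.67862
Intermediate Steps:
C(c, E) = c + 67*E
C(-11, 51)/(-97 - 1*4922) = (-11 + 67*51)/(-97 - 1*4922) = (-11 + 3417)/(-97 - 4922) = 3406/(-5019) = 3406*(-1/5019) = -3406/5019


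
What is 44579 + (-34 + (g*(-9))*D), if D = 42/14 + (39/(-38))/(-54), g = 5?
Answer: 3375095/76 ≈ 44409.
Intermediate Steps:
D = 2065/684 (D = 42*(1/14) + (39*(-1/38))*(-1/54) = 3 - 39/38*(-1/54) = 3 + 13/684 = 2065/684 ≈ 3.0190)
44579 + (-34 + (g*(-9))*D) = 44579 + (-34 + (5*(-9))*(2065/684)) = 44579 + (-34 - 45*2065/684) = 44579 + (-34 - 10325/76) = 44579 - 12909/76 = 3375095/76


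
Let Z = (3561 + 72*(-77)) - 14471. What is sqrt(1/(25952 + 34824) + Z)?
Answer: I*sqrt(15194126155782)/30388 ≈ 128.27*I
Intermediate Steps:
Z = -16454 (Z = (3561 - 5544) - 14471 = -1983 - 14471 = -16454)
sqrt(1/(25952 + 34824) + Z) = sqrt(1/(25952 + 34824) - 16454) = sqrt(1/60776 - 16454) = sqrt(-1000008303/60776) = I*sqrt(15194126155782)/30388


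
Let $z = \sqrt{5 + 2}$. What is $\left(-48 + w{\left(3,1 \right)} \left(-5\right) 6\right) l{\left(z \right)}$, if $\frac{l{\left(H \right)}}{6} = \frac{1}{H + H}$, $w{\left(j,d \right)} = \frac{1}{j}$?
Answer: $- \frac{174 \sqrt{7}}{7} \approx -65.766$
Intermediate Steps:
$z = \sqrt{7} \approx 2.6458$
$l{\left(H \right)} = \frac{3}{H}$ ($l{\left(H \right)} = \frac{6}{H + H} = \frac{6}{2 H} = 6 \frac{1}{2 H} = \frac{3}{H}$)
$\left(-48 + w{\left(3,1 \right)} \left(-5\right) 6\right) l{\left(z \right)} = \left(-48 + \frac{1}{3} \left(-5\right) 6\right) \frac{3}{\sqrt{7}} = \left(-48 + \frac{1}{3} \left(-5\right) 6\right) 3 \frac{\sqrt{7}}{7} = \left(-48 - 10\right) \frac{3 \sqrt{7}}{7} = - 58 \frac{3 \sqrt{7}}{7} = - \frac{174 \sqrt{7}}{7}$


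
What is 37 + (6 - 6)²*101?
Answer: 37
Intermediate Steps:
37 + (6 - 6)²*101 = 37 + 0²*101 = 37 + 0*101 = 37 + 0 = 37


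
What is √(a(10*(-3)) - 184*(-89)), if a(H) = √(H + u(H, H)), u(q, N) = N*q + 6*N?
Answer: √(16376 + √690) ≈ 128.07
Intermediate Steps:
u(q, N) = 6*N + N*q
a(H) = √(H + H*(6 + H))
√(a(10*(-3)) - 184*(-89)) = √(√((10*(-3))*(7 + 10*(-3))) - 184*(-89)) = √(√(-30*(7 - 30)) + 16376) = √(√(-30*(-23)) + 16376) = √(√690 + 16376) = √(16376 + √690)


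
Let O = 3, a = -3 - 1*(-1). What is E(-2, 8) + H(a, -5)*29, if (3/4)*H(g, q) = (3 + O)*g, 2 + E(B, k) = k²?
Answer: -402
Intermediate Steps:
a = -2 (a = -3 + 1 = -2)
E(B, k) = -2 + k²
H(g, q) = 8*g (H(g, q) = 4*((3 + 3)*g)/3 = 4*(6*g)/3 = 8*g)
E(-2, 8) + H(a, -5)*29 = (-2 + 8²) + (8*(-2))*29 = (-2 + 64) - 16*29 = 62 - 464 = -402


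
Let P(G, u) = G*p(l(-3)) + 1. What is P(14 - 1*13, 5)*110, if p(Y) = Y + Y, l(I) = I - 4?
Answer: -1430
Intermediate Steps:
l(I) = -4 + I
p(Y) = 2*Y
P(G, u) = 1 - 14*G (P(G, u) = G*(2*(-4 - 3)) + 1 = G*(2*(-7)) + 1 = G*(-14) + 1 = -14*G + 1 = 1 - 14*G)
P(14 - 1*13, 5)*110 = (1 - 14*(14 - 1*13))*110 = (1 - 14*(14 - 13))*110 = (1 - 14*1)*110 = (1 - 14)*110 = -13*110 = -1430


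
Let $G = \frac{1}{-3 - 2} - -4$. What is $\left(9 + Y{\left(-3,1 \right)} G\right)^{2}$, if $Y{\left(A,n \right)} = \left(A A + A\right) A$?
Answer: $\frac{88209}{25} \approx 3528.4$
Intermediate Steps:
$Y{\left(A,n \right)} = A \left(A + A^{2}\right)$ ($Y{\left(A,n \right)} = \left(A^{2} + A\right) A = \left(A + A^{2}\right) A = A \left(A + A^{2}\right)$)
$G = \frac{19}{5}$ ($G = \frac{1}{-5} + 4 = - \frac{1}{5} + 4 = \frac{19}{5} \approx 3.8$)
$\left(9 + Y{\left(-3,1 \right)} G\right)^{2} = \left(9 + \left(-3\right)^{2} \left(1 - 3\right) \frac{19}{5}\right)^{2} = \left(9 + 9 \left(-2\right) \frac{19}{5}\right)^{2} = \left(9 - \frac{342}{5}\right)^{2} = \left(- \frac{297}{5}\right)^{2} = \frac{88209}{25}$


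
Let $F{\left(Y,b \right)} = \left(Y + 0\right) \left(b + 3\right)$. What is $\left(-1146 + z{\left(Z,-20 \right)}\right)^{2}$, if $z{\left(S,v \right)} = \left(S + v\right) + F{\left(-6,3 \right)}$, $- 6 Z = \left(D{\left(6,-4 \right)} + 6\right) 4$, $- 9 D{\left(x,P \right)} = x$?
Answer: $\frac{117722500}{81} \approx 1.4534 \cdot 10^{6}$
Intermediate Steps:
$D{\left(x,P \right)} = - \frac{x}{9}$
$F{\left(Y,b \right)} = Y \left(3 + b\right)$
$Z = - \frac{32}{9}$ ($Z = - \frac{\left(\left(- \frac{1}{9}\right) 6 + 6\right) 4}{6} = - \frac{\left(- \frac{2}{3} + 6\right) 4}{6} = - \frac{\frac{16}{3} \cdot 4}{6} = \left(- \frac{1}{6}\right) \frac{64}{3} = - \frac{32}{9} \approx -3.5556$)
$z{\left(S,v \right)} = -36 + S + v$ ($z{\left(S,v \right)} = \left(S + v\right) - 6 \left(3 + 3\right) = \left(S + v\right) - 36 = -36 + S + v$)
$\left(-1146 + z{\left(Z,-20 \right)}\right)^{2} = \left(-1146 - \frac{536}{9}\right)^{2} = \left(- \frac{10850}{9}\right)^{2} = \frac{117722500}{81}$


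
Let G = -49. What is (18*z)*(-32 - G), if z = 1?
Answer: 306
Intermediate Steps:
(18*z)*(-32 - G) = (18*1)*(-32 - 1*(-49)) = 18*(-32 + 49) = 18*17 = 306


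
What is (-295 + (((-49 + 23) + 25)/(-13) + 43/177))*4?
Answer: -2712236/2301 ≈ -1178.7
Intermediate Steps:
(-295 + (((-49 + 23) + 25)/(-13) + 43/177))*4 = (-295 + ((-26 + 25)*(-1/13) + 43*(1/177)))*4 = (-295 + (-1*(-1/13) + 43/177))*4 = (-295 + (1/13 + 43/177))*4 = (-295 + 736/2301)*4 = -678059/2301*4 = -2712236/2301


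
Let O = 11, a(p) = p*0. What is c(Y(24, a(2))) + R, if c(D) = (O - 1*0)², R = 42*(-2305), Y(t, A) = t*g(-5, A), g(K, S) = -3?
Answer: -96689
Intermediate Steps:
a(p) = 0
Y(t, A) = -3*t (Y(t, A) = t*(-3) = -3*t)
R = -96810
c(D) = 121 (c(D) = (11 - 1*0)² = (11 + 0)² = 11² = 121)
c(Y(24, a(2))) + R = 121 - 96810 = -96689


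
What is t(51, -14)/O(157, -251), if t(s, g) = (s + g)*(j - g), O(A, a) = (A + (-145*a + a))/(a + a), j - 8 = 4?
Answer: -482924/36301 ≈ -13.303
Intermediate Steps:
j = 12 (j = 8 + 4 = 12)
O(A, a) = (A - 144*a)/(2*a) (O(A, a) = (A - 144*a)/((2*a)) = (A - 144*a)*(1/(2*a)) = (A - 144*a)/(2*a))
t(s, g) = (12 - g)*(g + s) (t(s, g) = (s + g)*(12 - g) = (g + s)*(12 - g) = (12 - g)*(g + s))
t(51, -14)/O(157, -251) = (-1*(-14)**2 + 12*(-14) + 12*51 - 1*(-14)*51)/(-72 + (1/2)*157/(-251)) = (-1*196 - 168 + 612 + 714)/(-72 + (1/2)*157*(-1/251)) = (-196 - 168 + 612 + 714)/(-72 - 157/502) = 962/(-36301/502) = 962*(-502/36301) = -482924/36301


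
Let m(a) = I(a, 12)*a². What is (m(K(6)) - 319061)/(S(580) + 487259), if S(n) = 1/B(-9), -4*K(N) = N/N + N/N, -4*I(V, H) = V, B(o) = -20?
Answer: -17016585/25987144 ≈ -0.65481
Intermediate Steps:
I(V, H) = -V/4
K(N) = -½ (K(N) = -(N/N + N/N)/4 = -(1 + 1)/4 = -¼*2 = -½)
m(a) = -a³/4 (m(a) = (-a/4)*a² = -a³/4)
S(n) = -1/20 (S(n) = 1/(-20) = -1/20)
(m(K(6)) - 319061)/(S(580) + 487259) = (-(-½)³/4 - 319061)/(-1/20 + 487259) = (-¼*(-⅛) - 319061)/(9745179/20) = (1/32 - 319061)*(20/9745179) = -10209951/32*20/9745179 = -17016585/25987144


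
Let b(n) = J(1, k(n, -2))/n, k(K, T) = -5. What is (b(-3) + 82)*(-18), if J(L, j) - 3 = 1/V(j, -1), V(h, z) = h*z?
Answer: -7284/5 ≈ -1456.8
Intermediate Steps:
J(L, j) = 3 - 1/j (J(L, j) = 3 + 1/(j*(-1)) = 3 + 1/(-j) = 3 - 1/j)
b(n) = 16/(5*n) (b(n) = (3 - 1/(-5))/n = (3 - 1*(-⅕))/n = (3 + ⅕)/n = 16/(5*n))
(b(-3) + 82)*(-18) = ((16/5)/(-3) + 82)*(-18) = ((16/5)*(-⅓) + 82)*(-18) = (-16/15 + 82)*(-18) = (1214/15)*(-18) = -7284/5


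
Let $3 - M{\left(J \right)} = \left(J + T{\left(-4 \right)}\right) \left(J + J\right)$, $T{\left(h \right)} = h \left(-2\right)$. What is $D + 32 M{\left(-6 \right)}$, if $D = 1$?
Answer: $865$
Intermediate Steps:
$T{\left(h \right)} = - 2 h$
$M{\left(J \right)} = 3 - 2 J \left(8 + J\right)$ ($M{\left(J \right)} = 3 - \left(J - -8\right) \left(J + J\right) = 3 - \left(J + 8\right) 2 J = 3 - \left(8 + J\right) 2 J = 3 - 2 J \left(8 + J\right)$)
$D + 32 M{\left(-6 \right)} = 1 + 32 \left(3 - -96 - 2 \left(-6\right)^{2}\right) = 1 + 32 \left(3 + 96 - 72\right) = 1 + 32 \cdot 27 = 1 + 864 = 865$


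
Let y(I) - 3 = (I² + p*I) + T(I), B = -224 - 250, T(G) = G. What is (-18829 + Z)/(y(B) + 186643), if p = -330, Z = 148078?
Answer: 129249/567268 ≈ 0.22784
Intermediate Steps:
B = -474
y(I) = 3 + I² - 329*I (y(I) = 3 + ((I² - 330*I) + I) = 3 + (I² - 329*I) = 3 + I² - 329*I)
(-18829 + Z)/(y(B) + 186643) = (-18829 + 148078)/((3 + (-474)² - 329*(-474)) + 186643) = 129249/((3 + 224676 + 155946) + 186643) = 129249/(380625 + 186643) = 129249/567268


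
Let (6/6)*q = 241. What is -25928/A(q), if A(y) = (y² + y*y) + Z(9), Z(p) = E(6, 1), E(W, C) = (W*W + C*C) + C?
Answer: -463/2075 ≈ -0.22313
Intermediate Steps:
q = 241
E(W, C) = C + C² + W² (E(W, C) = (W² + C²) + C = (C² + W²) + C = C + C² + W²)
Z(p) = 38 (Z(p) = 1 + 1² + 6² = 1 + 1 + 36 = 38)
A(y) = 38 + 2*y² (A(y) = (y² + y*y) + 38 = (y² + y²) + 38 = 2*y² + 38 = 38 + 2*y²)
-25928/A(q) = -25928/(38 + 2*241²) = -25928/(38 + 2*58081) = -25928/(38 + 116162) = -25928/116200 = -25928*1/116200 = -463/2075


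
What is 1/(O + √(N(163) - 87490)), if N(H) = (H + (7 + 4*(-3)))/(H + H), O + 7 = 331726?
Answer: 18023399/5978708646478 - 131*I*√135453/17936125939434 ≈ 3.0146e-6 - 2.688e-9*I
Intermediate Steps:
O = 331719 (O = -7 + 331726 = 331719)
N(H) = (-5 + H)/(2*H) (N(H) = (H + (7 - 12))/((2*H)) = (H - 5)*(1/(2*H)) = (-5 + H)*(1/(2*H)) = (-5 + H)/(2*H))
1/(O + √(N(163) - 87490)) = 1/(331719 + √((½)*(-5 + 163)/163 - 87490)) = 1/(331719 + √((½)*(1/163)*158 - 87490)) = 1/(331719 + √(79/163 - 87490)) = 1/(331719 + √(-14260791/163)) = 1/(331719 + 131*I*√135453/163)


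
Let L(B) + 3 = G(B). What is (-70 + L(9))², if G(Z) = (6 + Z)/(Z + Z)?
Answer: 187489/36 ≈ 5208.0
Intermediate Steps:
G(Z) = (6 + Z)/(2*Z) (G(Z) = (6 + Z)/((2*Z)) = (6 + Z)*(1/(2*Z)) = (6 + Z)/(2*Z))
L(B) = -3 + (6 + B)/(2*B)
(-70 + L(9))² = (-70 + (-5/2 + 3/9))² = (-70 + (-5/2 + 3*(⅑)))² = (-70 + (-5/2 + ⅓))² = (-70 - 13/6)² = (-433/6)² = 187489/36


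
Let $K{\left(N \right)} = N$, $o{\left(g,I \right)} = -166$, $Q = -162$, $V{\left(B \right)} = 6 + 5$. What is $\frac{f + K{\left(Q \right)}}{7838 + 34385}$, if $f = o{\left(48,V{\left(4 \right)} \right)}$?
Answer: $- \frac{328}{42223} \approx -0.0077683$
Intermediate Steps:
$V{\left(B \right)} = 11$
$f = -166$
$\frac{f + K{\left(Q \right)}}{7838 + 34385} = \frac{-166 - 162}{7838 + 34385} = - \frac{328}{42223}$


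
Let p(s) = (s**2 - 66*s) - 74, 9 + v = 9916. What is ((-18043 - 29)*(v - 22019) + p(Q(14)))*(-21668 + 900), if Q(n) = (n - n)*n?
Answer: -4545865776320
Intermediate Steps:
v = 9907 (v = -9 + 9916 = 9907)
Q(n) = 0 (Q(n) = 0*n = 0)
p(s) = -74 + s**2 - 66*s
((-18043 - 29)*(v - 22019) + p(Q(14)))*(-21668 + 900) = ((-18043 - 29)*(9907 - 22019) + (-74 + 0**2 - 66*0))*(-21668 + 900) = (-18072*(-12112) + (-74 + 0 + 0))*(-20768) = (218888064 - 74)*(-20768) = 218887990*(-20768) = -4545865776320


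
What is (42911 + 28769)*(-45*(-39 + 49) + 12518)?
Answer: 865034240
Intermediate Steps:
(42911 + 28769)*(-45*(-39 + 49) + 12518) = 71680*(-45*10 + 12518) = 71680*(-450 + 12518) = 71680*12068 = 865034240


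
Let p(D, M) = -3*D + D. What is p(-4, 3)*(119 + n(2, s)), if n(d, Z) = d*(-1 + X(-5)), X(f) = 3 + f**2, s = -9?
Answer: 1384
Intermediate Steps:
n(d, Z) = 27*d (n(d, Z) = d*(-1 + (3 + (-5)**2)) = d*(-1 + (3 + 25)) = d*(-1 + 28) = d*27 = 27*d)
p(D, M) = -2*D
p(-4, 3)*(119 + n(2, s)) = (-2*(-4))*(119 + 27*2) = 8*(119 + 54) = 8*173 = 1384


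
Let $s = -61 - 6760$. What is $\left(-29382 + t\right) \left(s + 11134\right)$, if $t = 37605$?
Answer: $35465799$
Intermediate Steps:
$s = -6821$ ($s = -61 - 6760 = -6821$)
$\left(-29382 + t\right) \left(s + 11134\right) = \left(-29382 + 37605\right) \left(-6821 + 11134\right) = 8223 \cdot 4313 = 35465799$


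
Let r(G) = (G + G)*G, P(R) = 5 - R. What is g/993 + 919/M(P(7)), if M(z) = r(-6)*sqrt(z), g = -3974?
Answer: -3974/993 - 919*I*sqrt(2)/144 ≈ -4.002 - 9.0254*I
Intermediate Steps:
r(G) = 2*G**2 (r(G) = (2*G)*G = 2*G**2)
M(z) = 72*sqrt(z) (M(z) = (2*(-6)**2)*sqrt(z) = (2*36)*sqrt(z) = 72*sqrt(z))
g/993 + 919/M(P(7)) = -3974/993 + 919/((72*sqrt(5 - 1*7))) = -3974*1/993 + 919/((72*sqrt(5 - 7))) = -3974/993 + 919/((72*sqrt(-2))) = -3974/993 + 919/((72*(I*sqrt(2)))) = -3974/993 + 919/((72*I*sqrt(2))) = -3974/993 + 919*(-I*sqrt(2)/144) = -3974/993 - 919*I*sqrt(2)/144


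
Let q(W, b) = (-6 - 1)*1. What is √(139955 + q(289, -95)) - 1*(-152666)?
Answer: 152666 + 2*√34987 ≈ 1.5304e+5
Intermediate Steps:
q(W, b) = -7 (q(W, b) = -7*1 = -7)
√(139955 + q(289, -95)) - 1*(-152666) = √(139955 - 7) - 1*(-152666) = √139948 + 152666 = 2*√34987 + 152666 = 152666 + 2*√34987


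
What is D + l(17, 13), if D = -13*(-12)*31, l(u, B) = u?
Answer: 4853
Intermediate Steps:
D = 4836 (D = 156*31 = 4836)
D + l(17, 13) = 4836 + 17 = 4853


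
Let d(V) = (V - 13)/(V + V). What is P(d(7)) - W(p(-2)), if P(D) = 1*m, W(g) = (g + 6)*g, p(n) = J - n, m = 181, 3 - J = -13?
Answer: -251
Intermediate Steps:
J = 16 (J = 3 - 1*(-13) = 3 + 13 = 16)
p(n) = 16 - n
W(g) = g*(6 + g) (W(g) = (6 + g)*g = g*(6 + g))
d(V) = (-13 + V)/(2*V) (d(V) = (-13 + V)/((2*V)) = (-13 + V)*(1/(2*V)) = (-13 + V)/(2*V))
P(D) = 181 (P(D) = 1*181 = 181)
P(d(7)) - W(p(-2)) = 181 - (16 - 1*(-2))*(6 + (16 - 1*(-2))) = 181 - (16 + 2)*(6 + (16 + 2)) = 181 - 18*(6 + 18) = 181 - 18*24 = 181 - 1*432 = 181 - 432 = -251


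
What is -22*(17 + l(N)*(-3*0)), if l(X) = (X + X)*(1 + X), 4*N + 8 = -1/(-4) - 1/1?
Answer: -374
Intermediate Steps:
N = -35/16 (N = -2 + (-1/(-4) - 1/1)/4 = -2 + (-1*(-¼) - 1*1)/4 = -2 + (¼ - 1)/4 = -2 + (¼)*(-¾) = -2 - 3/16 = -35/16 ≈ -2.1875)
l(X) = 2*X*(1 + X) (l(X) = (2*X)*(1 + X) = 2*X*(1 + X))
-22*(17 + l(N)*(-3*0)) = -22*(17 + (2*(-35/16)*(1 - 35/16))*(-3*0)) = -22*(17 + (2*(-35/16)*(-19/16))*0) = -22*(17 + (665/128)*0) = -22*(17 + 0) = -22*17 = -374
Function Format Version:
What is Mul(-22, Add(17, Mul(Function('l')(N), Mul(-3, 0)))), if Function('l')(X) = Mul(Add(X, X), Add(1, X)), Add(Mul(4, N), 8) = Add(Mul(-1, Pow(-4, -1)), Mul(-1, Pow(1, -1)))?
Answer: -374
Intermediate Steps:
N = Rational(-35, 16) (N = Add(-2, Mul(Rational(1, 4), Add(Mul(-1, Pow(-4, -1)), Mul(-1, Pow(1, -1))))) = Add(-2, Mul(Rational(1, 4), Add(Mul(-1, Rational(-1, 4)), Mul(-1, 1)))) = Add(-2, Mul(Rational(1, 4), Add(Rational(1, 4), -1))) = Add(-2, Mul(Rational(1, 4), Rational(-3, 4))) = Add(-2, Rational(-3, 16)) = Rational(-35, 16) ≈ -2.1875)
Function('l')(X) = Mul(2, X, Add(1, X)) (Function('l')(X) = Mul(Mul(2, X), Add(1, X)) = Mul(2, X, Add(1, X)))
Mul(-22, Add(17, Mul(Function('l')(N), Mul(-3, 0)))) = Mul(-22, Add(17, Mul(Mul(2, Rational(-35, 16), Add(1, Rational(-35, 16))), Mul(-3, 0)))) = Mul(-22, Add(17, Mul(Mul(2, Rational(-35, 16), Rational(-19, 16)), 0))) = Mul(-22, Add(17, Mul(Rational(665, 128), 0))) = Mul(-22, Add(17, 0)) = Mul(-22, 17) = -374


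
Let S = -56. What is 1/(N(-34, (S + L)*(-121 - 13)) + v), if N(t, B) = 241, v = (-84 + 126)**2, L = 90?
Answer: 1/2005 ≈ 0.00049875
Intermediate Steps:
v = 1764 (v = 42**2 = 1764)
1/(N(-34, (S + L)*(-121 - 13)) + v) = 1/(241 + 1764) = 1/2005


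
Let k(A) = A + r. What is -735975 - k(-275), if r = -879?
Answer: -734821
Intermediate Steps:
k(A) = -879 + A (k(A) = A - 879 = -879 + A)
-735975 - k(-275) = -735975 - (-879 - 275) = -735975 - 1*(-1154) = -735975 + 1154 = -734821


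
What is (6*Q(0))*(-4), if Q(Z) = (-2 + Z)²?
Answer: -96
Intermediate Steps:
(6*Q(0))*(-4) = (6*(-2 + 0)²)*(-4) = (6*(-2)²)*(-4) = (6*4)*(-4) = 24*(-4) = -96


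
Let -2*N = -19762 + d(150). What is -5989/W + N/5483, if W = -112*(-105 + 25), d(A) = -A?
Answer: 56368073/49127680 ≈ 1.1474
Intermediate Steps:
N = 9956 (N = -(-19762 - 1*150)/2 = -(-19762 - 150)/2 = -½*(-19912) = 9956)
W = 8960 (W = -112*(-80) = 8960)
-5989/W + N/5483 = -5989/8960 + 9956/5483 = 56368073/49127680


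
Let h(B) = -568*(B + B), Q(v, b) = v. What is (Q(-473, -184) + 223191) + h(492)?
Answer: -336194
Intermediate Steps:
h(B) = -1136*B
(Q(-473, -184) + 223191) + h(492) = (-473 + 223191) - 1136*492 = 222718 - 558912 = -336194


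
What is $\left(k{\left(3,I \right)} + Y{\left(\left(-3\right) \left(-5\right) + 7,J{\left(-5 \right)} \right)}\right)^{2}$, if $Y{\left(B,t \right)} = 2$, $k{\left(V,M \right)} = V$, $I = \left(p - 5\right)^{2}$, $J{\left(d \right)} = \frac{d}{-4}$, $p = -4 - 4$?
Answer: $25$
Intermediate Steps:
$p = -8$
$J{\left(d \right)} = - \frac{d}{4}$ ($J{\left(d \right)} = d \left(- \frac{1}{4}\right) = - \frac{d}{4}$)
$I = 169$ ($I = \left(-8 - 5\right)^{2} = \left(-13\right)^{2} = 169$)
$\left(k{\left(3,I \right)} + Y{\left(\left(-3\right) \left(-5\right) + 7,J{\left(-5 \right)} \right)}\right)^{2} = \left(3 + 2\right)^{2} = 5^{2} = 25$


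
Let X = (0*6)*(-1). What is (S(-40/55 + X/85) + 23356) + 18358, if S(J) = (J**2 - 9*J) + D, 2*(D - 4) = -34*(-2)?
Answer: 5052848/121 ≈ 41759.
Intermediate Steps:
X = 0 (X = 0*(-1) = 0)
D = 38 (D = 4 + (-34*(-2))/2 = 4 + (1/2)*68 = 4 + 34 = 38)
S(J) = 38 + J**2 - 9*J (S(J) = (J**2 - 9*J) + 38 = 38 + J**2 - 9*J)
(S(-40/55 + X/85) + 23356) + 18358 = ((38 + (-40/55 + 0/85)**2 - 9*(-40/55 + 0/85)) + 23356) + 18358 = ((38 + (-40*1/55 + 0*(1/85))**2 - 9*(-40*1/55 + 0*(1/85))) + 23356) + 18358 = ((38 + (-8/11 + 0)**2 - 9*(-8/11 + 0)) + 23356) + 18358 = ((38 + (-8/11)**2 - 9*(-8/11)) + 23356) + 18358 = ((38 + 64/121 + 72/11) + 23356) + 18358 = (5454/121 + 23356) + 18358 = 2831530/121 + 18358 = 5052848/121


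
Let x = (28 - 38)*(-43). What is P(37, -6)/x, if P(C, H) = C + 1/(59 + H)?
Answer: 981/11395 ≈ 0.086090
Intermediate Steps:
x = 430 (x = -10*(-43) = 430)
P(37, -6)/x = ((1 + 59*37 + 37*(-6))/(59 - 6))/430 = ((1 + 2183 - 222)/53)*(1/430) = ((1/53)*1962)*(1/430) = (1962/53)*(1/430) = 981/11395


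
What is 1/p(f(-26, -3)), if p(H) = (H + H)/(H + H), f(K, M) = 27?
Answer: 1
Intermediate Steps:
p(H) = 1 (p(H) = (2*H)/((2*H)) = (2*H)*(1/(2*H)) = 1)
1/p(f(-26, -3)) = 1/1 = 1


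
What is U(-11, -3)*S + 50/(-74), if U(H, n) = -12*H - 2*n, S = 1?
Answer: 5081/37 ≈ 137.32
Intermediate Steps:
U(-11, -3)*S + 50/(-74) = (-12*(-11) - 2*(-3))*1 + 50/(-74) = (132 + 6)*1 + 50*(-1/74) = 138*1 - 25/37 = 138 - 25/37 = 5081/37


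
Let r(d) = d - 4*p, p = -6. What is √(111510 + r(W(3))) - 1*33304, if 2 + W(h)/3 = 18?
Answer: -33304 + 3*√12398 ≈ -32970.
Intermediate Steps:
W(h) = 48 (W(h) = -6 + 3*18 = -6 + 54 = 48)
r(d) = 24 + d (r(d) = d - 4*(-6) = d + 24 = 24 + d)
√(111510 + r(W(3))) - 1*33304 = √(111510 + (24 + 48)) - 1*33304 = √(111510 + 72) - 33304 = √111582 - 33304 = 3*√12398 - 33304 = -33304 + 3*√12398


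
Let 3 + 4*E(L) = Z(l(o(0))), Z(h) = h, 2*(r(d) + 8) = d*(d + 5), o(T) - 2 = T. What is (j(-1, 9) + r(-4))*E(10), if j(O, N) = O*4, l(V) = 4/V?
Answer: 7/2 ≈ 3.5000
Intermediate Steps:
o(T) = 2 + T
j(O, N) = 4*O
r(d) = -8 + d*(5 + d)/2 (r(d) = -8 + (d*(d + 5))/2 = -8 + (d*(5 + d))/2 = -8 + d*(5 + d)/2)
E(L) = -¼ (E(L) = -¾ + (4/(2 + 0))/4 = -¾ + (4/2)/4 = -¾ + (4*(½))/4 = -¾ + (¼)*2 = -¾ + ½ = -¼)
(j(-1, 9) + r(-4))*E(10) = (4*(-1) + (-8 + (½)*(-4)² + (5/2)*(-4)))*(-¼) = (-4 + (-8 + (½)*16 - 10))*(-¼) = (-4 + (-8 + 8 - 10))*(-¼) = (-4 - 10)*(-¼) = -14*(-¼) = 7/2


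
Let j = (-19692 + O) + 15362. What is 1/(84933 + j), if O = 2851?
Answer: 1/83454 ≈ 1.1983e-5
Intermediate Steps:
j = -1479 (j = (-19692 + 2851) + 15362 = -16841 + 15362 = -1479)
1/(84933 + j) = 1/(84933 - 1479) = 1/83454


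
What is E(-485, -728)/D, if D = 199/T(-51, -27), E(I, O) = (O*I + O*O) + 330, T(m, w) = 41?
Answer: 36219154/199 ≈ 1.8201e+5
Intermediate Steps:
E(I, O) = 330 + O² + I*O (E(I, O) = (I*O + O²) + 330 = (O² + I*O) + 330 = 330 + O² + I*O)
D = 199/41 ≈ 4.8537
E(-485, -728)/D = (330 + (-728)² - 485*(-728))/(199/41) = (330 + 529984 + 353080)*(41/199) = 883394*(41/199) = 36219154/199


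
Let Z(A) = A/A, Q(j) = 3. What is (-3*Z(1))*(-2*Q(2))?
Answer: 18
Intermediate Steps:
Z(A) = 1
(-3*Z(1))*(-2*Q(2)) = (-3*1)*(-2*3) = -3*(-6) = 18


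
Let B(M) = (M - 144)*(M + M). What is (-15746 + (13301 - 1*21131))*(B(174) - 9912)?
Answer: -12448128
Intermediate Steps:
B(M) = 2*M*(-144 + M) (B(M) = (-144 + M)*(2*M) = 2*M*(-144 + M))
(-15746 + (13301 - 1*21131))*(B(174) - 9912) = (-15746 + (13301 - 1*21131))*(2*174*(-144 + 174) - 9912) = (-15746 + (13301 - 21131))*(2*174*30 - 9912) = (-15746 - 7830)*(10440 - 9912) = -23576*528 = -12448128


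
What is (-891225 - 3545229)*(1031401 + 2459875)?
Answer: -15488885375304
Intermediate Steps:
(-891225 - 3545229)*(1031401 + 2459875) = -4436454*3491276 = -15488885375304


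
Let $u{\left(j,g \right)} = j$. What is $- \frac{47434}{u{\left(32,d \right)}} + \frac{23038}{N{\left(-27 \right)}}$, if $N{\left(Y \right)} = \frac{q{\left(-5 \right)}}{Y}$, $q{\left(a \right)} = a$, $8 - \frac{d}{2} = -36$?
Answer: $\frac{9833831}{80} \approx 1.2292 \cdot 10^{5}$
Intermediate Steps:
$d = 88$ ($d = 16 - -72 = 16 + 72 = 88$)
$N{\left(Y \right)} = - \frac{5}{Y}$
$- \frac{47434}{u{\left(32,d \right)}} + \frac{23038}{N{\left(-27 \right)}} = - \frac{47434}{32} + \frac{23038}{\left(-5\right) \frac{1}{-27}} = \left(-47434\right) \frac{1}{32} + \frac{23038}{\left(-5\right) \left(- \frac{1}{27}\right)} = - \frac{23717}{16} + \frac{23038}{\frac{5}{27}} = - \frac{23717}{16} + 23038 \cdot \frac{27}{5} = - \frac{23717}{16} + \frac{622026}{5} = \frac{9833831}{80}$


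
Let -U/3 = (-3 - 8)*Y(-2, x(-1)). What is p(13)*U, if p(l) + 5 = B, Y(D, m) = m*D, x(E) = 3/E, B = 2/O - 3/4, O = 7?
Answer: -15147/14 ≈ -1081.9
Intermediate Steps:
B = -13/28 (B = 2/7 - 3/4 = 2*(⅐) - 3*¼ = 2/7 - ¾ = -13/28 ≈ -0.46429)
Y(D, m) = D*m
p(l) = -153/28 (p(l) = -5 - 13/28 = -153/28)
U = 198 (U = -3*(-3 - 8)*(-6/(-1)) = -(-33)*(-6*(-1)) = -(-33)*(-2*(-3)) = -(-33)*6 = -3*(-66) = 198)
p(13)*U = -153/28*198 = -15147/14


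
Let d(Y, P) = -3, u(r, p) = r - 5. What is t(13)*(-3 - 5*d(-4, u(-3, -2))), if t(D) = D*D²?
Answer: 26364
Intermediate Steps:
u(r, p) = -5 + r
t(D) = D³
t(13)*(-3 - 5*d(-4, u(-3, -2))) = 13³*(-3 - 5*(-3)) = 2197*(-3 + 15) = 2197*12 = 26364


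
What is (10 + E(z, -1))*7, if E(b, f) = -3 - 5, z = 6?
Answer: 14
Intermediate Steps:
E(b, f) = -8
(10 + E(z, -1))*7 = (10 - 8)*7 = 2*7 = 14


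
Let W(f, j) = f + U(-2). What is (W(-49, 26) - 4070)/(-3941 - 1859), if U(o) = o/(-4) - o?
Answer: 8233/11600 ≈ 0.70974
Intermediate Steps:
U(o) = -5*o/4 (U(o) = o*(-¼) - o = -o/4 - o = -5*o/4)
W(f, j) = 5/2 + f (W(f, j) = f - 5/4*(-2) = f + 5/2 = 5/2 + f)
(W(-49, 26) - 4070)/(-3941 - 1859) = ((5/2 - 49) - 4070)/(-3941 - 1859) = (-93/2 - 4070)/(-5800) = -8233/2*(-1/5800) = 8233/11600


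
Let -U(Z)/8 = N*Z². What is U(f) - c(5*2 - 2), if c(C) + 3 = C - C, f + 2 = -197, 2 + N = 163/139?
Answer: 36433337/139 ≈ 2.6211e+5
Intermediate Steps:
N = -115/139 (N = -2 + 163/139 = -115/139 ≈ -0.82734)
f = -199 (f = -2 - 197 = -199)
c(C) = -3 (c(C) = -3 + (C - C) = -3 + 0 = -3)
U(Z) = 920*Z²/139 (U(Z) = -(-920)*Z²/139 = 920*Z²/139)
U(f) - c(5*2 - 2) = (920/139)*(-199)² - 1*(-3) = (920/139)*39601 + 3 = 36432920/139 + 3 = 36433337/139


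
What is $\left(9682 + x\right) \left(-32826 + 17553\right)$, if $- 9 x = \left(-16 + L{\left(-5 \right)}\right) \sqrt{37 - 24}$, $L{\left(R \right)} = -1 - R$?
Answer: $-147873186 - 20364 \sqrt{13} \approx -1.4795 \cdot 10^{8}$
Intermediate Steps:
$x = \frac{4 \sqrt{13}}{3}$ ($x = - \frac{\left(-16 - -4\right) \sqrt{37 - 24}}{9} = - \frac{\left(-16 + \left(-1 + 5\right)\right) \sqrt{13}}{9} = - \frac{\left(-16 + 4\right) \sqrt{13}}{9} = - \frac{\left(-12\right) \sqrt{13}}{9} = \frac{4 \sqrt{13}}{3} \approx 4.8074$)
$\left(9682 + x\right) \left(-32826 + 17553\right) = \left(9682 + \frac{4 \sqrt{13}}{3}\right) \left(-32826 + 17553\right) = \left(9682 + \frac{4 \sqrt{13}}{3}\right) \left(-15273\right) = -147873186 - 20364 \sqrt{13}$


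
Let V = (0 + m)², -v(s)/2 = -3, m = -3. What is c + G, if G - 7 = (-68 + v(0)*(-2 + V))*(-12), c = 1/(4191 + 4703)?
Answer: 2837187/8894 ≈ 319.00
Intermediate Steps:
v(s) = 6 (v(s) = -2*(-3) = 6)
V = 9 (V = (0 - 3)² = (-3)² = 9)
c = 1/8894 ≈ 0.00011244
G = 319 (G = 7 + (-68 + 6*(-2 + 9))*(-12) = 7 + (-68 + 6*7)*(-12) = 7 + (-68 + 42)*(-12) = 7 - 26*(-12) = 7 + 312 = 319)
c + G = 1/8894 + 319 = 2837187/8894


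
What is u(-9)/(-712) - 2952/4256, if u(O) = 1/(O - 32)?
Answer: -2692829/3882536 ≈ -0.69357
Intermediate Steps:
u(O) = 1/(-32 + O)
u(-9)/(-712) - 2952/4256 = 1/(-32 - 9*(-712)) - 2952/4256 = -1/712/(-41) - 2952*1/4256 = -1/41*(-1/712) - 369/532 = 1/29192 - 369/532 = -2692829/3882536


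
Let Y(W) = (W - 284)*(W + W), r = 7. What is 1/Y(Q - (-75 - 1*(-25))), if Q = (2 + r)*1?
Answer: -1/26550 ≈ -3.7665e-5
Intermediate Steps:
Q = 9 (Q = (2 + 7)*1 = 9*1 = 9)
Y(W) = 2*W*(-284 + W) (Y(W) = (-284 + W)*(2*W) = 2*W*(-284 + W))
1/Y(Q - (-75 - 1*(-25))) = 1/(2*(9 - (-75 - 1*(-25)))*(-284 + (9 - (-75 - 1*(-25))))) = 1/(2*(9 - (-75 + 25))*(-284 + (9 - (-75 + 25)))) = 1/(2*(9 - 1*(-50))*(-284 + (9 - 1*(-50)))) = 1/(2*(9 + 50)*(-284 + (9 + 50))) = 1/(2*59*(-284 + 59)) = 1/(2*59*(-225)) = 1/(-26550) = -1/26550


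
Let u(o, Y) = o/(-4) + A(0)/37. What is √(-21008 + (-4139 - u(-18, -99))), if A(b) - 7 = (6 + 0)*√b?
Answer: 5*I*√5509226/74 ≈ 158.59*I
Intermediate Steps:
A(b) = 7 + 6*√b (A(b) = 7 + (6 + 0)*√b = 7 + 6*√b)
u(o, Y) = 7/37 - o/4 (u(o, Y) = o/(-4) + (7 + 6*√0)/37 = o*(-¼) + (7 + 6*0)*(1/37) = -o/4 + (7 + 0)*(1/37) = -o/4 + 7*(1/37) = -o/4 + 7/37 = 7/37 - o/4)
√(-21008 + (-4139 - u(-18, -99))) = √(-21008 + (-4139 - (7/37 - ¼*(-18)))) = √(-21008 + (-4139 - (7/37 + 9/2))) = √(-21008 + (-4139 - 1*347/74)) = √(-21008 + (-4139 - 347/74)) = √(-21008 - 306633/74) = √(-1861225/74) = 5*I*√5509226/74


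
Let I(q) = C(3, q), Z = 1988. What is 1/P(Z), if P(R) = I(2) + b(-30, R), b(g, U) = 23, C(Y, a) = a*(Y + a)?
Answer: 1/33 ≈ 0.030303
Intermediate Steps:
I(q) = q*(3 + q)
P(R) = 33 (P(R) = 2*(3 + 2) + 23 = 2*5 + 23 = 10 + 23 = 33)
1/P(Z) = 1/33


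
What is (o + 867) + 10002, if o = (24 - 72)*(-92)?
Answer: 15285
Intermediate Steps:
o = 4416 (o = -48*(-92) = 4416)
(o + 867) + 10002 = (4416 + 867) + 10002 = 5283 + 10002 = 15285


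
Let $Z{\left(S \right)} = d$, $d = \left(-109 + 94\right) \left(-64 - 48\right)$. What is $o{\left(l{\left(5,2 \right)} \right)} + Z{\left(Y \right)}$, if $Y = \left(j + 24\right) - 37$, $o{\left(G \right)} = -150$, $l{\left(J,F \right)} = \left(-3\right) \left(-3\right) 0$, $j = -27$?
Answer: $1530$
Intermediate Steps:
$l{\left(J,F \right)} = 0$ ($l{\left(J,F \right)} = 9 \cdot 0 = 0$)
$Y = -40$ ($Y = \left(-27 + 24\right) - 37 = -3 - 37 = -40$)
$d = 1680$ ($d = \left(-15\right) \left(-112\right) = 1680$)
$Z{\left(S \right)} = 1680$
$o{\left(l{\left(5,2 \right)} \right)} + Z{\left(Y \right)} = -150 + 1680 = 1530$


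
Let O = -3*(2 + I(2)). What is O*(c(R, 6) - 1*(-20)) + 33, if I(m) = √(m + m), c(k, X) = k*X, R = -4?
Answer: 81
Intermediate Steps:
c(k, X) = X*k
I(m) = √2*√m (I(m) = √(2*m) = √2*√m)
O = -12 (O = -3*(2 + √2*√2) = -3*(2 + 2) = -3*4 = -12)
O*(c(R, 6) - 1*(-20)) + 33 = -12*(6*(-4) - 1*(-20)) + 33 = -12*(-24 + 20) + 33 = -12*(-4) + 33 = 48 + 33 = 81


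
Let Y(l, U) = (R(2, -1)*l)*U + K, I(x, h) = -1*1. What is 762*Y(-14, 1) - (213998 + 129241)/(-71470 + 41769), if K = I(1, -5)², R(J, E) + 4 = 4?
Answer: 22975401/29701 ≈ 773.56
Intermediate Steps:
R(J, E) = 0 (R(J, E) = -4 + 4 = 0)
I(x, h) = -1
K = 1 (K = (-1)² = 1)
Y(l, U) = 1 (Y(l, U) = (0*l)*U + 1 = 0*U + 1 = 0 + 1 = 1)
762*Y(-14, 1) - (213998 + 129241)/(-71470 + 41769) = 762*1 - (213998 + 129241)/(-71470 + 41769) = 762 - 343239/(-29701) = 762 - 343239*(-1)/29701 = 762 - 1*(-343239/29701) = 762 + 343239/29701 = 22975401/29701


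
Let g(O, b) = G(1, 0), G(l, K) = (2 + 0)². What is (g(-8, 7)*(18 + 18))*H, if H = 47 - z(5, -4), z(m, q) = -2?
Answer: 7056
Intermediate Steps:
G(l, K) = 4 (G(l, K) = 2² = 4)
g(O, b) = 4
H = 49 (H = 47 - 1*(-2) = 47 + 2 = 49)
(g(-8, 7)*(18 + 18))*H = (4*(18 + 18))*49 = (4*36)*49 = 144*49 = 7056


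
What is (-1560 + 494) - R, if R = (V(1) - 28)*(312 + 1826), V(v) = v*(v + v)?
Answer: 54522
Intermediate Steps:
V(v) = 2*v² (V(v) = v*(2*v) = 2*v²)
R = -55588 (R = (2*1² - 28)*(312 + 1826) = (2*1 - 28)*2138 = (2 - 28)*2138 = -26*2138 = -55588)
(-1560 + 494) - R = (-1560 + 494) - 1*(-55588) = -1066 + 55588 = 54522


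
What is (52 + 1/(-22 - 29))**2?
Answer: 7027801/2601 ≈ 2702.0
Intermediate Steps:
(52 + 1/(-22 - 29))**2 = (52 + 1/(-51))**2 = (52 - 1/51)**2 = (2651/51)**2 = 7027801/2601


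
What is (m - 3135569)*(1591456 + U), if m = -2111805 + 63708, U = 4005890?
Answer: -29014772150436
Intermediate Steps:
m = -2048097
(m - 3135569)*(1591456 + U) = (-2048097 - 3135569)*(1591456 + 4005890) = -5183666*5597346 = -29014772150436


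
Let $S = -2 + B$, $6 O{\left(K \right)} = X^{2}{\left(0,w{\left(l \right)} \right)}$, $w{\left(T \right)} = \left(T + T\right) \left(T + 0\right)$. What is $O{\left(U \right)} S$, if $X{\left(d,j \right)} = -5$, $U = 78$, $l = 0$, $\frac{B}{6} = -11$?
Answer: $- \frac{850}{3} \approx -283.33$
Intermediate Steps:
$B = -66$ ($B = 6 \left(-11\right) = -66$)
$w{\left(T \right)} = 2 T^{2}$ ($w{\left(T \right)} = 2 T T = 2 T^{2}$)
$O{\left(K \right)} = \frac{25}{6}$ ($O{\left(K \right)} = \frac{\left(-5\right)^{2}}{6} = \frac{1}{6} \cdot 25 = \frac{25}{6}$)
$S = -68$ ($S = -2 - 66 = -68$)
$O{\left(U \right)} S = \frac{25}{6} \left(-68\right) = - \frac{850}{3}$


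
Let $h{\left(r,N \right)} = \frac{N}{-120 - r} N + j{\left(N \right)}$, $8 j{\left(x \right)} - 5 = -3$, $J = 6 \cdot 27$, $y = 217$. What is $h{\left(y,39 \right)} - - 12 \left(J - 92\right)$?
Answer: $\frac{1126573}{1348} \approx 835.74$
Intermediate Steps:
$J = 162$
$j{\left(x \right)} = \frac{1}{4}$ ($j{\left(x \right)} = \frac{5}{8} + \frac{1}{8} \left(-3\right) = \frac{5}{8} - \frac{3}{8} = \frac{1}{4}$)
$h{\left(r,N \right)} = \frac{1}{4} + \frac{N^{2}}{-120 - r}$ ($h{\left(r,N \right)} = \frac{N}{-120 - r} N + \frac{1}{4} = \frac{N^{2}}{-120 - r} + \frac{1}{4} = \frac{1}{4} + \frac{N^{2}}{-120 - r}$)
$h{\left(y,39 \right)} - - 12 \left(J - 92\right) = \frac{30 - 39^{2} + \frac{1}{4} \cdot 217}{120 + 217} - - 12 \left(162 - 92\right) = \frac{30 - 1521 + \frac{217}{4}}{337} - \left(-12\right) 70 = \frac{30 - 1521 + \frac{217}{4}}{337} - -840 = \frac{1}{337} \left(- \frac{5747}{4}\right) + 840 = - \frac{5747}{1348} + 840 = \frac{1126573}{1348}$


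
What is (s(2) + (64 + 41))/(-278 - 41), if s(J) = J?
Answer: -107/319 ≈ -0.33542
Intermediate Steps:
(s(2) + (64 + 41))/(-278 - 41) = (2 + (64 + 41))/(-278 - 41) = (2 + 105)/(-319) = 107*(-1/319) = -107/319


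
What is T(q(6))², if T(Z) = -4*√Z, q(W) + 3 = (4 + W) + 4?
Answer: 176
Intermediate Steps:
q(W) = 5 + W (q(W) = -3 + ((4 + W) + 4) = -3 + (8 + W) = 5 + W)
T(q(6))² = (-4*√(5 + 6))² = (-4*√11)² = 176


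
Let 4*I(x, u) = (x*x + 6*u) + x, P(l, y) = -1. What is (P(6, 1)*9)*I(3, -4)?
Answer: 27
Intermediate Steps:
I(x, u) = x/4 + x**2/4 + 3*u/2 (I(x, u) = ((x*x + 6*u) + x)/4 = ((x**2 + 6*u) + x)/4 = (x + x**2 + 6*u)/4 = x/4 + x**2/4 + 3*u/2)
(P(6, 1)*9)*I(3, -4) = (-1*9)*((1/4)*3 + (1/4)*3**2 + (3/2)*(-4)) = -9*(3/4 + (1/4)*9 - 6) = -9*(3/4 + 9/4 - 6) = -9*(-3) = 27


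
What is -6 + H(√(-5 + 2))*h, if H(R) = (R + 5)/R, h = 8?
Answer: 2 - 40*I*√3/3 ≈ 2.0 - 23.094*I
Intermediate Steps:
H(R) = (5 + R)/R
-6 + H(√(-5 + 2))*h = -6 + ((5 + √(-5 + 2))/(√(-5 + 2)))*8 = -6 + ((5 + √(-3))/(√(-3)))*8 = -6 + ((5 + I*√3)/((I*√3)))*8 = -6 + ((-I*√3/3)*(5 + I*√3))*8 = -6 - I*√3*(5 + I*√3)/3*8 = -6 - 8*I*√3*(5 + I*√3)/3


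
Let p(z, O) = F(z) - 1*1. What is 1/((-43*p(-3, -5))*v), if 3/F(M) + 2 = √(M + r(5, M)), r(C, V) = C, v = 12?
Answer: 2/2967 - √2/3956 ≈ 0.00031660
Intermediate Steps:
F(M) = 3/(-2 + √(5 + M)) (F(M) = 3/(-2 + √(M + 5)) = 3/(-2 + √(5 + M)))
p(z, O) = -1 + 3/(-2 + √(5 + z)) (p(z, O) = 3/(-2 + √(5 + z)) - 1*1 = 3/(-2 + √(5 + z)) - 1 = -1 + 3/(-2 + √(5 + z)))
1/((-43*p(-3, -5))*v) = 1/(-43*(5 - √(5 - 3))/(-2 + √(5 - 3))*12) = 1/(-43*(5 - √2)/(-2 + √2)*12) = 1/(-516*(5 - √2)/(-2 + √2)) = -(-2 + √2)/(516*(5 - √2))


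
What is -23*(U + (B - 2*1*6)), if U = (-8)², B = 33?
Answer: -1955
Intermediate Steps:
U = 64
-23*(U + (B - 2*1*6)) = -23*(64 + (33 - 2*1*6)) = -23*(64 + (33 - 2*6)) = -23*(64 + (33 - 1*12)) = -23*(64 + (33 - 12)) = -23*(64 + 21) = -23*85 = -1955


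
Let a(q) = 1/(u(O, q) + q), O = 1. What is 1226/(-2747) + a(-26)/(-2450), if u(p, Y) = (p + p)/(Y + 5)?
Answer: -235138559/526874600 ≈ -0.44629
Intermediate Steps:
u(p, Y) = 2*p/(5 + Y) (u(p, Y) = (2*p)/(5 + Y) = 2*p/(5 + Y))
a(q) = 1/(q + 2/(5 + q)) (a(q) = 1/(2*1/(5 + q) + q) = 1/(2/(5 + q) + q) = 1/(q + 2/(5 + q)))
1226/(-2747) + a(-26)/(-2450) = 1226/(-2747) + ((5 - 26)/(2 - 26*(5 - 26)))/(-2450) = 1226*(-1/2747) + (-21/(2 - 26*(-21)))*(-1/2450) = -1226/2747 + (-21/(2 + 546))*(-1/2450) = -1226/2747 + (-21/548)*(-1/2450) = -1226/2747 + ((1/548)*(-21))*(-1/2450) = -1226/2747 - 21/548*(-1/2450) = -1226/2747 + 3/191800 = -235138559/526874600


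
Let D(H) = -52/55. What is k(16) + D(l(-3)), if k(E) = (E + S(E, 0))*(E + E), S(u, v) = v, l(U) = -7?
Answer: 28108/55 ≈ 511.05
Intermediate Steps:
D(H) = -52/55 (D(H) = -52*1/55 = -52/55)
k(E) = 2*E² (k(E) = (E + 0)*(E + E) = E*(2*E) = 2*E²)
k(16) + D(l(-3)) = 2*16² - 52/55 = 2*256 - 52/55 = 512 - 52/55 = 28108/55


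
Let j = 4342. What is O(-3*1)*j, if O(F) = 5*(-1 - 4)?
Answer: -108550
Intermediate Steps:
O(F) = -25 (O(F) = 5*(-5) = -25)
O(-3*1)*j = -25*4342 = -108550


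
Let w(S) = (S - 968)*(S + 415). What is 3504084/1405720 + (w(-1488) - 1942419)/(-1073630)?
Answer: 34851373678/18865289545 ≈ 1.8474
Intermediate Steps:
w(S) = (-968 + S)*(415 + S)
3504084/1405720 + (w(-1488) - 1942419)/(-1073630) = 3504084/1405720 + ((-401720 + (-1488)² - 553*(-1488)) - 1942419)/(-1073630) = 3504084*(1/1405720) + ((-401720 + 2214144 + 822864) - 1942419)*(-1/1073630) = 876021/351430 + (2635288 - 1942419)*(-1/1073630) = 876021/351430 + 692869*(-1/1073630) = 876021/351430 - 692869/1073630 = 34851373678/18865289545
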